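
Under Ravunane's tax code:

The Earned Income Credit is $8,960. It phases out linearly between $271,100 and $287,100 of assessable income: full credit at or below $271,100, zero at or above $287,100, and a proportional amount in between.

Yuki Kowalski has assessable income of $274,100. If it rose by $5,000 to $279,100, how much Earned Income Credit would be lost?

At $274,100 — $274,100 is $3,000 into a $16,000 phase-out range, leaving 13,000/16,000 of the credit: $8,960 × 13,000/16,000 = $7,280.
At $279,100 — $279,100 is $8,000 into a $16,000 phase-out range, leaving 8,000/16,000 of the credit: $8,960 × 8,000/16,000 = $4,480.
Lost: $7,280 − $4,480 = $2,800.

$2,800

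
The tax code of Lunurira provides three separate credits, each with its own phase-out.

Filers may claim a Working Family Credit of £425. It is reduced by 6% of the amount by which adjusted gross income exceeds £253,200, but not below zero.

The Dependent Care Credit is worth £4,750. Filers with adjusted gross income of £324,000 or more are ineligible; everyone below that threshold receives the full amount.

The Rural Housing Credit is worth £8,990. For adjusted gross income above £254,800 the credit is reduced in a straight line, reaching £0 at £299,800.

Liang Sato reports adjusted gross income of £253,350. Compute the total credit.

Working Family Credit: 6% of the £150 excess over £253,200 is £9; credit = £425 − £9 = £416.
Dependent Care Credit: £253,350 is below the £324,000 cutoff, so the full £4,750 applies.
Rural Housing Credit: £253,350 is at or below the £254,800 threshold, so the full £8,990 applies.
Total: £416 + £4,750 + £8,990 = £14,156.

£14,156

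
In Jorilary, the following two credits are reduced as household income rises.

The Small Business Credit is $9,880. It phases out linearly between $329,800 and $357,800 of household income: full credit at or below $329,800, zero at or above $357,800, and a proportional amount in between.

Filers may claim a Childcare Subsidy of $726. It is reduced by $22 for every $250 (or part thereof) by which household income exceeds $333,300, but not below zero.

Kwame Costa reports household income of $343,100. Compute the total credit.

$5,187

Small Business Credit: $343,100 is $13,300 into a $28,000 phase-out range, leaving 14,700/28,000 of the credit: $9,880 × 14,700/28,000 = $5,187.
Childcare Subsidy: income exceeds $333,300 by $9,800 → 40 increments × $22 = $880 ≥ base, so the credit is $0.
Total: $5,187 + $0 = $5,187.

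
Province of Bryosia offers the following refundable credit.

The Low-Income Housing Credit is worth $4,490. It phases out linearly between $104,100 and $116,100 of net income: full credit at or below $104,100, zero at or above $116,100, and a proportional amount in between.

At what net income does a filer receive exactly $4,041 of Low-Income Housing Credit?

$4,041 is 4,041/4,490 of the full $4,490, so 449/4,490 of the $12,000 range has been used: income = $104,100 + $12,000 × 449/4,490 = $105,300.

$105,300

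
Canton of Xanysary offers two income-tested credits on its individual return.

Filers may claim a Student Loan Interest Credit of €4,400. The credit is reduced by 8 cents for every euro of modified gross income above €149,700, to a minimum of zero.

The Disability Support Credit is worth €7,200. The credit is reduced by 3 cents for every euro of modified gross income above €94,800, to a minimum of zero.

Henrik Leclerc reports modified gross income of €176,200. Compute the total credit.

Student Loan Interest Credit: 8% of the €26,500 excess over €149,700 is €2,120; credit = €4,400 − €2,120 = €2,280.
Disability Support Credit: 3% of the €81,400 excess over €94,800 is €2,442; credit = €7,200 − €2,442 = €4,758.
Total: €2,280 + €4,758 = €7,038.

€7,038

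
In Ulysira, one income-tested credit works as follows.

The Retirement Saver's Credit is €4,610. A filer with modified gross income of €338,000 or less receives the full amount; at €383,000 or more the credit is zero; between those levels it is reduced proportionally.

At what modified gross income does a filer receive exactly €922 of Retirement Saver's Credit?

€374,000

€922 is 922/4,610 of the full €4,610, so 3,688/4,610 of the €45,000 range has been used: income = €338,000 + €45,000 × 3,688/4,610 = €374,000.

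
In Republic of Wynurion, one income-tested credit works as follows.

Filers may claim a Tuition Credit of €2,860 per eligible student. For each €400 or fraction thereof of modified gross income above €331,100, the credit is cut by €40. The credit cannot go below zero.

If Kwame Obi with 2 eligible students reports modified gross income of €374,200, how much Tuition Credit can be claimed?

€1,400

Tuition Credit: base = 2 × €2,860 = €5,720. income exceeds €331,100 by €43,100, which is 108 full-or-partial €400 increments; reduction = 108 × €40 = €4,320, leaving €1,400.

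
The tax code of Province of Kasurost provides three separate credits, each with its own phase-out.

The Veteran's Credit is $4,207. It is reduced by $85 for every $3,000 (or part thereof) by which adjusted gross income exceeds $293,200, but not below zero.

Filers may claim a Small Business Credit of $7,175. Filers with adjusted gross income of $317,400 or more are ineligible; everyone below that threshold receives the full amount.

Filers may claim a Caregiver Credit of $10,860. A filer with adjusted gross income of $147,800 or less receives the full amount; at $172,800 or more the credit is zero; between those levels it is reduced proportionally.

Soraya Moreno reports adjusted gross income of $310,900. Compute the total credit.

Veteran's Credit: income exceeds $293,200 by $17,700, which is 6 full-or-partial $3,000 increments; reduction = 6 × $85 = $510, leaving $3,697.
Small Business Credit: $310,900 is below the $317,400 cutoff, so the full $7,175 applies.
Caregiver Credit: $310,900 is at or above $172,800, so the credit is $0.
Total: $3,697 + $7,175 + $0 = $10,872.

$10,872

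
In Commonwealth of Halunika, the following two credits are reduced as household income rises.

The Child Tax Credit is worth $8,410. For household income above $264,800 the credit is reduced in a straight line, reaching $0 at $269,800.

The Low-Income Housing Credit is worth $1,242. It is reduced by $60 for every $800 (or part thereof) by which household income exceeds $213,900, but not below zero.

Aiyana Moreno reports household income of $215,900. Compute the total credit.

$9,472

Child Tax Credit: $215,900 is at or below the $264,800 threshold, so the full $8,410 applies.
Low-Income Housing Credit: income exceeds $213,900 by $2,000, which is 3 full-or-partial $800 increments; reduction = 3 × $60 = $180, leaving $1,062.
Total: $8,410 + $1,062 = $9,472.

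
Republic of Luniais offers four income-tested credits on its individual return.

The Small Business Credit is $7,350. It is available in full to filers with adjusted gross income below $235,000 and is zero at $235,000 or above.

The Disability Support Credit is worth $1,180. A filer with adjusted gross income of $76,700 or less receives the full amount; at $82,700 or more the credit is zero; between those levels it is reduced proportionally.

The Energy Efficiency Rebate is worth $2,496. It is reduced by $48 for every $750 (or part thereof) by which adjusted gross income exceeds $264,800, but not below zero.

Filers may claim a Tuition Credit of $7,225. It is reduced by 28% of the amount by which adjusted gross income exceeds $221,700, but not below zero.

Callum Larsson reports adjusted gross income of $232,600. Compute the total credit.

Small Business Credit: $232,600 is below the $235,000 cutoff, so the full $7,350 applies.
Disability Support Credit: $232,600 is at or above $82,700, so the credit is $0.
Energy Efficiency Rebate: $232,600 is at or below the $264,800 threshold, so the full $2,496 applies.
Tuition Credit: 28% of the $10,900 excess over $221,700 is $3,052; credit = $7,225 − $3,052 = $4,173.
Total: $7,350 + $0 + $2,496 + $4,173 = $14,019.

$14,019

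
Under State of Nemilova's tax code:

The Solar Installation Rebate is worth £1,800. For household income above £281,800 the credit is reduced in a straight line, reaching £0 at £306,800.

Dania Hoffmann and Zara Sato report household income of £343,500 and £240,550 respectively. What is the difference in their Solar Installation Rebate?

Dania (£343,500): Solar Installation Rebate: £343,500 is at or above £306,800, so the credit is £0.
Zara (£240,550): Solar Installation Rebate: £240,550 is at or below the £281,800 threshold, so the full £1,800 applies.
Difference: |£0 − £1,800| = £1,800.

£1,800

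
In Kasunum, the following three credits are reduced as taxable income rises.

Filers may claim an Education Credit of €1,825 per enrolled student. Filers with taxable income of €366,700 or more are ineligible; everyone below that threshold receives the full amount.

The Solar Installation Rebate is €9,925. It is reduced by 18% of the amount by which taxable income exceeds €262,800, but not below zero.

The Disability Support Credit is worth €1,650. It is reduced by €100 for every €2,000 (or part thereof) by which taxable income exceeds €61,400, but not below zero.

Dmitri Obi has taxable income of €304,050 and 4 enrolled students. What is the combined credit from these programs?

Education Credit: base = 4 × €1,825 = €7,300. €304,050 is below the €366,700 cutoff, so the full €7,300 applies.
Solar Installation Rebate: 18% of the €41,250 excess over €262,800 is €7,425; credit = €9,925 − €7,425 = €2,500.
Disability Support Credit: income exceeds €61,400 by €242,650 → 122 increments × €100 = €12,200 ≥ base, so the credit is €0.
Total: €7,300 + €2,500 + €0 = €9,800.

€9,800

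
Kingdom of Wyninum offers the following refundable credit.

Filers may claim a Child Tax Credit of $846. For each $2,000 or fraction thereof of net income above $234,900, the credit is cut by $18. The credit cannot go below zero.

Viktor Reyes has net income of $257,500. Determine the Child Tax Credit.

Child Tax Credit: income exceeds $234,900 by $22,600, which is 12 full-or-partial $2,000 increments; reduction = 12 × $18 = $216, leaving $630.

$630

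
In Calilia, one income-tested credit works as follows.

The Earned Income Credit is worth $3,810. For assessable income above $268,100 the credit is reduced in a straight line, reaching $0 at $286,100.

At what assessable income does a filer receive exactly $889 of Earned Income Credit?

$889 is 889/3,810 of the full $3,810, so 2,921/3,810 of the $18,000 range has been used: income = $268,100 + $18,000 × 2,921/3,810 = $281,900.

$281,900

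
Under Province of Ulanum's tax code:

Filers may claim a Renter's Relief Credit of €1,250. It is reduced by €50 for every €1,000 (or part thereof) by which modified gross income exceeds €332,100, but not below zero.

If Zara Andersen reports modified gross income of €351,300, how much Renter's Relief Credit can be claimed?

€250

Renter's Relief Credit: income exceeds €332,100 by €19,200, which is 20 full-or-partial €1,000 increments; reduction = 20 × €50 = €1,000, leaving €250.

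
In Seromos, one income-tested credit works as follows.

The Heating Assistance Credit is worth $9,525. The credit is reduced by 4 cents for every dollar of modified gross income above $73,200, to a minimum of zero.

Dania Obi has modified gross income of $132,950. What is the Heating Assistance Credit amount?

$7,135

Heating Assistance Credit: 4% of the $59,750 excess over $73,200 is $2,390; credit = $9,525 − $2,390 = $7,135.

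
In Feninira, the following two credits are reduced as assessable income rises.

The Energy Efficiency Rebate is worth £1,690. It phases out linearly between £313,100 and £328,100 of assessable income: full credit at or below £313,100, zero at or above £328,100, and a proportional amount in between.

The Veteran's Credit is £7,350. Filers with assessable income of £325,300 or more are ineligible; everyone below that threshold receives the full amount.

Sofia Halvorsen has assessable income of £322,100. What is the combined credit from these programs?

£8,026

Energy Efficiency Rebate: £322,100 is £9,000 into a £15,000 phase-out range, leaving 6,000/15,000 of the credit: £1,690 × 6,000/15,000 = £676.
Veteran's Credit: £322,100 is below the £325,300 cutoff, so the full £7,350 applies.
Total: £676 + £7,350 = £8,026.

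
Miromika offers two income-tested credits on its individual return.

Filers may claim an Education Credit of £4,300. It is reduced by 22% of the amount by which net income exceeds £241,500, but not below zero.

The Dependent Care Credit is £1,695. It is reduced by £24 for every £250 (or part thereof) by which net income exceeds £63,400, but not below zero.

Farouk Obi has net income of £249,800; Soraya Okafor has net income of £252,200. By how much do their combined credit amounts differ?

£528

Farouk (£249,800): Education Credit: 22% of the £8,300 excess over £241,500 is £1,826; credit = £4,300 − £1,826 = £2,474. Dependent Care Credit: income exceeds £63,400 by £186,400 → 746 increments × £24 = £17,904 ≥ base, so the credit is £0. total £2,474 + £0 = £2,474
Soraya (£252,200): Education Credit: 22% of the £10,700 excess over £241,500 is £2,354; credit = £4,300 − £2,354 = £1,946. Dependent Care Credit: income exceeds £63,400 by £188,800 → 756 increments × £24 = £18,144 ≥ base, so the credit is £0. total £1,946 + £0 = £1,946
Difference: |£2,474 − £1,946| = £528.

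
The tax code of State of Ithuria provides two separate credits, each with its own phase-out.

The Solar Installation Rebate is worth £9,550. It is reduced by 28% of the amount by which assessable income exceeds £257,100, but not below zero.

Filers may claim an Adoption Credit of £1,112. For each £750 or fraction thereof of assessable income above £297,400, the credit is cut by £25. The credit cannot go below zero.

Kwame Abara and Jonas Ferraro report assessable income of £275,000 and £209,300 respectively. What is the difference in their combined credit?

Kwame (£275,000): Solar Installation Rebate: 28% of the £17,900 excess over £257,100 is £5,012; credit = £9,550 − £5,012 = £4,538. Adoption Credit: £275,000 is at or below the £297,400 threshold, so the full £1,112 applies. total £4,538 + £1,112 = £5,650
Jonas (£209,300): Solar Installation Rebate: £209,300 is at or below the £257,100 threshold, so the full £9,550 applies. Adoption Credit: £209,300 is at or below the £297,400 threshold, so the full £1,112 applies. total £9,550 + £1,112 = £10,662
Difference: |£5,650 − £10,662| = £5,012.

£5,012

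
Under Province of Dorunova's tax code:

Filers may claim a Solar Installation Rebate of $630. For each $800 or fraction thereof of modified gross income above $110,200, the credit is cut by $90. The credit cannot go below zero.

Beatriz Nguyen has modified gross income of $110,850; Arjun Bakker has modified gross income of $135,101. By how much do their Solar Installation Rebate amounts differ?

$540

Beatriz ($110,850): Solar Installation Rebate: income exceeds $110,200 by $650, which is 1 full-or-partial $800 increment; reduction = 1 × $90 = $90, leaving $540.
Arjun ($135,101): Solar Installation Rebate: income exceeds $110,200 by $24,901 → 32 increments × $90 = $2,880 ≥ base, so the credit is $0.
Difference: |$540 − $0| = $540.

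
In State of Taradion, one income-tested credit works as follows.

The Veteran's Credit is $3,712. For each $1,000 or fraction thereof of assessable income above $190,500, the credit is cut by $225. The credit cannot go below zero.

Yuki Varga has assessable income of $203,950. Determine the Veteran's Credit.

$562

Veteran's Credit: income exceeds $190,500 by $13,450, which is 14 full-or-partial $1,000 increments; reduction = 14 × $225 = $3,150, leaving $562.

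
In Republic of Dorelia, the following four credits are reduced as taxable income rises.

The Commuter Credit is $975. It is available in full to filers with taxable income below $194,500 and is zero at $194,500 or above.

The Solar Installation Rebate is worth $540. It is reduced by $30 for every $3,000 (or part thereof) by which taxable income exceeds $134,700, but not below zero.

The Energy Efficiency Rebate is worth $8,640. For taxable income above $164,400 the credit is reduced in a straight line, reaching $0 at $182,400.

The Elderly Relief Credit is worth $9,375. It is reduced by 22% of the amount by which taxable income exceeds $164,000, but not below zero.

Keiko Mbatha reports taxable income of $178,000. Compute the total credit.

Commuter Credit: $178,000 is below the $194,500 cutoff, so the full $975 applies.
Solar Installation Rebate: income exceeds $134,700 by $43,300, which is 15 full-or-partial $3,000 increments; reduction = 15 × $30 = $450, leaving $90.
Energy Efficiency Rebate: $178,000 is $13,600 into a $18,000 phase-out range, leaving 4,400/18,000 of the credit: $8,640 × 4,400/18,000 = $2,112.
Elderly Relief Credit: 22% of the $14,000 excess over $164,000 is $3,080; credit = $9,375 − $3,080 = $6,295.
Total: $975 + $90 + $2,112 + $6,295 = $9,472.

$9,472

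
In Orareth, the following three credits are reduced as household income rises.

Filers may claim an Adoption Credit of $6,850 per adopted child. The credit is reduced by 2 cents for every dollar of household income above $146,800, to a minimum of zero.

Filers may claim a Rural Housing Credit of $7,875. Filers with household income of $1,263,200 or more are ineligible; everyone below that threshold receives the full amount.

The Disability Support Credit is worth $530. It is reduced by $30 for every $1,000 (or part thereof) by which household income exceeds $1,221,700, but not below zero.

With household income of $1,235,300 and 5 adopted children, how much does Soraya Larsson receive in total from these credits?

$20,465

Adoption Credit: base = 5 × $6,850 = $34,250. 2% of the $1,088,500 excess over $146,800 is $21,770; credit = $34,250 − $21,770 = $12,480.
Rural Housing Credit: $1,235,300 is below the $1,263,200 cutoff, so the full $7,875 applies.
Disability Support Credit: income exceeds $1,221,700 by $13,600, which is 14 full-or-partial $1,000 increments; reduction = 14 × $30 = $420, leaving $110.
Total: $12,480 + $7,875 + $110 = $20,465.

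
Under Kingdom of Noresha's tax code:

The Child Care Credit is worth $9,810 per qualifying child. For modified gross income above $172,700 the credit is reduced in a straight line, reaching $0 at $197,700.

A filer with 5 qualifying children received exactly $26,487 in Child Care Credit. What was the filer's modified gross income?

Full credit = 5 × $9,810 = $49,050.
$26,487 is 26,487/49,050 of the full $49,050, so 22,563/49,050 of the $25,000 range has been used: income = $172,700 + $25,000 × 22,563/49,050 = $184,200.

$184,200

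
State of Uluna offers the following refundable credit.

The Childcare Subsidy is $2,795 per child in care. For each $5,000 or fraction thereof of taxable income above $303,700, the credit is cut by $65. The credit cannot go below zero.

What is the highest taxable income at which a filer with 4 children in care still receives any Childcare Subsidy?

$1,158,700

Full credit = 4 × $2,795 = $11,180.
After 171 increments the reduction is 171 × $65 = $11,115, leaving $65; one more increment wipes it out. Increment 171 ends at excess 171 × $5,000 = $855,000, so the highest qualifying income is $303,700 + $855,000 = $1,158,700.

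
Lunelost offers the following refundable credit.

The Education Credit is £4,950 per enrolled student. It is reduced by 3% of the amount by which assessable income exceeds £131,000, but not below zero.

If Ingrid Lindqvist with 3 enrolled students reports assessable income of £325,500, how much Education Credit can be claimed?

Education Credit: base = 3 × £4,950 = £14,850. 3% of the £194,500 excess over £131,000 is £5,835; credit = £14,850 − £5,835 = £9,015.

£9,015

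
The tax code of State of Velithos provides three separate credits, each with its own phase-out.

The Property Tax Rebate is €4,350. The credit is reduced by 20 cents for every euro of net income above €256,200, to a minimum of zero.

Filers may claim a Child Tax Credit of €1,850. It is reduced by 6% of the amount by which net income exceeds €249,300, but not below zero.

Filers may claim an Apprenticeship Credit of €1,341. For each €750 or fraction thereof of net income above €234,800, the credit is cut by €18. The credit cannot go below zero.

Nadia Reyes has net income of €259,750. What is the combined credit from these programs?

Property Tax Rebate: 20% of the €3,550 excess over €256,200 is €710; credit = €4,350 − €710 = €3,640.
Child Tax Credit: 6% of the €10,450 excess over €249,300 is €627; credit = €1,850 − €627 = €1,223.
Apprenticeship Credit: income exceeds €234,800 by €24,950, which is 34 full-or-partial €750 increments; reduction = 34 × €18 = €612, leaving €729.
Total: €3,640 + €1,223 + €729 = €5,592.

€5,592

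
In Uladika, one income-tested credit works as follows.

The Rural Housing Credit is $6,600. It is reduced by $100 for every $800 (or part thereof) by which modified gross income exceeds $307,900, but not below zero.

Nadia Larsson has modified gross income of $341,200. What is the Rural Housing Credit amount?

$2,400

Rural Housing Credit: income exceeds $307,900 by $33,300, which is 42 full-or-partial $800 increments; reduction = 42 × $100 = $4,200, leaving $2,400.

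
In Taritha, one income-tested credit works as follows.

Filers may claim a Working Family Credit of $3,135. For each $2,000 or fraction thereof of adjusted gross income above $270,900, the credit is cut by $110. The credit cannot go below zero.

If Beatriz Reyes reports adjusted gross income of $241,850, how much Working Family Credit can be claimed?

Working Family Credit: $241,850 is at or below the $270,900 threshold, so the full $3,135 applies.

$3,135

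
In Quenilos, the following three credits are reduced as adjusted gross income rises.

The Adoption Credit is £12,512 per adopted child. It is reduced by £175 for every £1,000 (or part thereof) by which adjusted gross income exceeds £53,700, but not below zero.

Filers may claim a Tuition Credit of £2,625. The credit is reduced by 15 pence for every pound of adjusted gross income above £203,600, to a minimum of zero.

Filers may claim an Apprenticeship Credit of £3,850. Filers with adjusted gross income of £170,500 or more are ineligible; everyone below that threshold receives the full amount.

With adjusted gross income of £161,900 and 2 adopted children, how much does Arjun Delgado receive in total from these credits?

Adoption Credit: base = 2 × £12,512 = £25,024. income exceeds £53,700 by £108,200, which is 109 full-or-partial £1,000 increments; reduction = 109 × £175 = £19,075, leaving £5,949.
Tuition Credit: £161,900 is at or below the £203,600 threshold, so the full £2,625 applies.
Apprenticeship Credit: £161,900 is below the £170,500 cutoff, so the full £3,850 applies.
Total: £5,949 + £2,625 + £3,850 = £12,424.

£12,424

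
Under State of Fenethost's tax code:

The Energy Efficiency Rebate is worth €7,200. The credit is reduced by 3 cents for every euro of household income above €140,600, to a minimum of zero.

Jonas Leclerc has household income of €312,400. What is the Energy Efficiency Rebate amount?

€2,046

Energy Efficiency Rebate: 3% of the €171,800 excess over €140,600 is €5,154; credit = €7,200 − €5,154 = €2,046.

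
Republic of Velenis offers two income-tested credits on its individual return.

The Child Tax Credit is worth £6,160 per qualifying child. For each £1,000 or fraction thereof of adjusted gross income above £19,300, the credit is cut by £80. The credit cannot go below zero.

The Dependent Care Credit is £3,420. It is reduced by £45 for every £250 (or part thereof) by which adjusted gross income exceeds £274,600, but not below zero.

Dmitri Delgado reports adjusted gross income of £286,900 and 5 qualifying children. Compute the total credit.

Child Tax Credit: base = 5 × £6,160 = £30,800. income exceeds £19,300 by £267,600, which is 268 full-or-partial £1,000 increments; reduction = 268 × £80 = £21,440, leaving £9,360.
Dependent Care Credit: income exceeds £274,600 by £12,300, which is 50 full-or-partial £250 increments; reduction = 50 × £45 = £2,250, leaving £1,170.
Total: £9,360 + £1,170 = £10,530.

£10,530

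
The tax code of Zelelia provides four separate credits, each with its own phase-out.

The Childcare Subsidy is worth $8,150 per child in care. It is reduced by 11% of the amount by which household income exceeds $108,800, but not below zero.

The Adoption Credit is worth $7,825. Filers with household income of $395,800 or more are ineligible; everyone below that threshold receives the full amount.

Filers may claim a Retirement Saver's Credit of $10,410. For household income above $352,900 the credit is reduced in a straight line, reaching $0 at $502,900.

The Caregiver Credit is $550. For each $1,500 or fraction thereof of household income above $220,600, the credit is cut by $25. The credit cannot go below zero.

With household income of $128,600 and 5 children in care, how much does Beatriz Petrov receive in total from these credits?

Childcare Subsidy: base = 5 × $8,150 = $40,750. 11% of the $19,800 excess over $108,800 is $2,178; credit = $40,750 − $2,178 = $38,572.
Adoption Credit: $128,600 is below the $395,800 cutoff, so the full $7,825 applies.
Retirement Saver's Credit: $128,600 is at or below the $352,900 threshold, so the full $10,410 applies.
Caregiver Credit: $128,600 is at or below the $220,600 threshold, so the full $550 applies.
Total: $38,572 + $7,825 + $10,410 + $550 = $57,357.

$57,357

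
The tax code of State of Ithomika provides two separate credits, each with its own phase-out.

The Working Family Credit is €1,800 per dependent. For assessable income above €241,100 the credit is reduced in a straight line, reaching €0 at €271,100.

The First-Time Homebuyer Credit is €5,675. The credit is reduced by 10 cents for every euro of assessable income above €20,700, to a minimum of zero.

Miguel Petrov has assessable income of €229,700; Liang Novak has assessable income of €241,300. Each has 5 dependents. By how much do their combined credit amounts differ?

€60

Miguel (€229,700): Working Family Credit: base = 5 × €1,800 = €9,000. €229,700 is at or below the €241,100 threshold, so the full €9,000 applies. First-Time Homebuyer Credit: 10% of the €209,000 excess over €20,700 is €20,900 ≥ base, so the credit is €0. total €9,000 + €0 = €9,000
Liang (€241,300): Working Family Credit: base = 5 × €1,800 = €9,000. €241,300 is €200 into a €30,000 phase-out range, leaving 29,800/30,000 of the credit: €9,000 × 29,800/30,000 = €8,940. First-Time Homebuyer Credit: 10% of the €220,600 excess over €20,700 is €22,060 ≥ base, so the credit is €0. total €8,940 + €0 = €8,940
Difference: |€9,000 − €8,940| = €60.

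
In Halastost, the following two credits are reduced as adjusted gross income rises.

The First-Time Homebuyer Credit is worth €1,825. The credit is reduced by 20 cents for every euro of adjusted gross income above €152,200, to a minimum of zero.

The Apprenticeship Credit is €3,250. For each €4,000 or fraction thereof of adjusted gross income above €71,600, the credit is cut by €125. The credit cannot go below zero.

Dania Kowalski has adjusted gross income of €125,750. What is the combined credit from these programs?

€3,325

First-Time Homebuyer Credit: €125,750 is at or below the €152,200 threshold, so the full €1,825 applies.
Apprenticeship Credit: income exceeds €71,600 by €54,150, which is 14 full-or-partial €4,000 increments; reduction = 14 × €125 = €1,750, leaving €1,500.
Total: €1,825 + €1,500 = €3,325.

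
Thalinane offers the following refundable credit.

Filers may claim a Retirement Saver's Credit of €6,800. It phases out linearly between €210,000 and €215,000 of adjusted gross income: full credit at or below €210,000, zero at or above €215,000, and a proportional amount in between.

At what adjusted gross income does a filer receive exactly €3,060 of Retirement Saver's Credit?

€3,060 is 3,060/6,800 of the full €6,800, so 3,740/6,800 of the €5,000 range has been used: income = €210,000 + €5,000 × 3,740/6,800 = €212,750.

€212,750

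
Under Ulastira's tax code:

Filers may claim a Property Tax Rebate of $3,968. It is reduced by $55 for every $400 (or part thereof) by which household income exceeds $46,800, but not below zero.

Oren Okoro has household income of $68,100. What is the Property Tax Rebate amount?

$998

Property Tax Rebate: income exceeds $46,800 by $21,300, which is 54 full-or-partial $400 increments; reduction = 54 × $55 = $2,970, leaving $998.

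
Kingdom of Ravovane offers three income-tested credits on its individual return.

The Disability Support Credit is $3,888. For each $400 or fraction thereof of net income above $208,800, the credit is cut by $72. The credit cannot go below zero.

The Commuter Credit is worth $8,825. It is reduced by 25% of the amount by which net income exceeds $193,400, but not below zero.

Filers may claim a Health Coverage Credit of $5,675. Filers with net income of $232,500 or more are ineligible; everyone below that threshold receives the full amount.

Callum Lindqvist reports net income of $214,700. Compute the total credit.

Disability Support Credit: income exceeds $208,800 by $5,900, which is 15 full-or-partial $400 increments; reduction = 15 × $72 = $1,080, leaving $2,808.
Commuter Credit: 25% of the $21,300 excess over $193,400 is $5,325; credit = $8,825 − $5,325 = $3,500.
Health Coverage Credit: $214,700 is below the $232,500 cutoff, so the full $5,675 applies.
Total: $2,808 + $3,500 + $5,675 = $11,983.

$11,983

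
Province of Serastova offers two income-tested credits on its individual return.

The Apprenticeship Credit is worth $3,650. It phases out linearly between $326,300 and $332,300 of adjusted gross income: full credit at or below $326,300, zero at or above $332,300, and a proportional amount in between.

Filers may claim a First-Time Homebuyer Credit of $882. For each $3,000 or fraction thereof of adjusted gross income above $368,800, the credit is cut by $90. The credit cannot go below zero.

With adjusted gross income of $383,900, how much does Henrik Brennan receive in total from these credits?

$342

Apprenticeship Credit: $383,900 is at or above $332,300, so the credit is $0.
First-Time Homebuyer Credit: income exceeds $368,800 by $15,100, which is 6 full-or-partial $3,000 increments; reduction = 6 × $90 = $540, leaving $342.
Total: $0 + $342 = $342.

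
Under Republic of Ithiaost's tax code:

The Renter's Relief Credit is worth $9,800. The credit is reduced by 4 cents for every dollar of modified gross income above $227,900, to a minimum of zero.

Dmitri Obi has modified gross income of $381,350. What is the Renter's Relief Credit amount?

$3,662

Renter's Relief Credit: 4% of the $153,450 excess over $227,900 is $6,138; credit = $9,800 − $6,138 = $3,662.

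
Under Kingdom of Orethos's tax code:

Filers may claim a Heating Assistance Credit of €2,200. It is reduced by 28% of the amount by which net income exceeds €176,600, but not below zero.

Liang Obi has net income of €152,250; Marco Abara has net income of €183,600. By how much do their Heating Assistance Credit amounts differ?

Liang (€152,250): Heating Assistance Credit: €152,250 is at or below the €176,600 threshold, so the full €2,200 applies.
Marco (€183,600): Heating Assistance Credit: 28% of the €7,000 excess over €176,600 is €1,960; credit = €2,200 − €1,960 = €240.
Difference: |€2,200 − €240| = €1,960.

€1,960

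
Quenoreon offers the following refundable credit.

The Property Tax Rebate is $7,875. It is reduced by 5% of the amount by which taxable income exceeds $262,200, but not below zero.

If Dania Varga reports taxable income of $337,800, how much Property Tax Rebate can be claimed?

$4,095

Property Tax Rebate: 5% of the $75,600 excess over $262,200 is $3,780; credit = $7,875 − $3,780 = $4,095.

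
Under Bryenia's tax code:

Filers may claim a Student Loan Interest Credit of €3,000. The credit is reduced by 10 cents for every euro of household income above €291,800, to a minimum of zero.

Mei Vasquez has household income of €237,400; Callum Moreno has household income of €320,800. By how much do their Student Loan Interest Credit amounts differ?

€2,900

Mei (€237,400): Student Loan Interest Credit: €237,400 is at or below the €291,800 threshold, so the full €3,000 applies.
Callum (€320,800): Student Loan Interest Credit: 10% of the €29,000 excess over €291,800 is €2,900; credit = €3,000 − €2,900 = €100.
Difference: |€3,000 − €100| = €2,900.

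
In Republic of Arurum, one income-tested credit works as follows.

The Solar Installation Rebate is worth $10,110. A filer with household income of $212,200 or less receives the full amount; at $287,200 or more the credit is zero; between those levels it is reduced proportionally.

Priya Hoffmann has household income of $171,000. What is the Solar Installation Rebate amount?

Solar Installation Rebate: $171,000 is at or below the $212,200 threshold, so the full $10,110 applies.

$10,110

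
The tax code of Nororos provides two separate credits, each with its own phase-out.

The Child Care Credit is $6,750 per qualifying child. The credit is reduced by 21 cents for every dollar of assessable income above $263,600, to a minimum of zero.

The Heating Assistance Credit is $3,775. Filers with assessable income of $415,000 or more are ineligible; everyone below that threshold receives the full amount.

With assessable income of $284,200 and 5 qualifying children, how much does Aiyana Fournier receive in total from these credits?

$33,199

Child Care Credit: base = 5 × $6,750 = $33,750. 21% of the $20,600 excess over $263,600 is $4,326; credit = $33,750 − $4,326 = $29,424.
Heating Assistance Credit: $284,200 is below the $415,000 cutoff, so the full $3,775 applies.
Total: $29,424 + $3,775 = $33,199.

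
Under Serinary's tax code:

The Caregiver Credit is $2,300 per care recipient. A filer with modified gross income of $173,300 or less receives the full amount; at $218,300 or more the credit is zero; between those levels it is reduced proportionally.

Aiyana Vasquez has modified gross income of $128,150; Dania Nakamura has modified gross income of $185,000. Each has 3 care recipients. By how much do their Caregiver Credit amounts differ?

$1,794

Aiyana ($128,150): Caregiver Credit: base = 3 × $2,300 = $6,900. $128,150 is at or below the $173,300 threshold, so the full $6,900 applies.
Dania ($185,000): Caregiver Credit: base = 3 × $2,300 = $6,900. $185,000 is $11,700 into a $45,000 phase-out range, leaving 33,300/45,000 of the credit: $6,900 × 33,300/45,000 = $5,106.
Difference: |$6,900 − $5,106| = $1,794.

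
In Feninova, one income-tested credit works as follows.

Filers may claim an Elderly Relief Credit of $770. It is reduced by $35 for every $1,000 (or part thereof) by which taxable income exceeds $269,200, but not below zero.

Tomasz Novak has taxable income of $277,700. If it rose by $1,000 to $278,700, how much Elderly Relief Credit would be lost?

At $277,700 — income exceeds $269,200 by $8,500, which is 9 full-or-partial $1,000 increments; reduction = 9 × $35 = $315, leaving $455.
At $278,700 — income exceeds $269,200 by $9,500, which is 10 full-or-partial $1,000 increments; reduction = 10 × $35 = $350, leaving $420.
Lost: $455 − $420 = $35.

$35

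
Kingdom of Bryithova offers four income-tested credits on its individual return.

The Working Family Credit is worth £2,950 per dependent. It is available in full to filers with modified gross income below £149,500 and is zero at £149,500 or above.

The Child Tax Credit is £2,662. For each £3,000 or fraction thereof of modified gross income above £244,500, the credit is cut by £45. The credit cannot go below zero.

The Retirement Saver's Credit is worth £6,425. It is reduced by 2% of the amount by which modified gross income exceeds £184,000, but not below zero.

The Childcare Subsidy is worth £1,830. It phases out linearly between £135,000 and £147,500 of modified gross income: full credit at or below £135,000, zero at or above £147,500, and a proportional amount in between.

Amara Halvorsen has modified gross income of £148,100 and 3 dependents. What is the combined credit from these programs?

Working Family Credit: base = 3 × £2,950 = £8,850. £148,100 is below the £149,500 cutoff, so the full £8,850 applies.
Child Tax Credit: £148,100 is at or below the £244,500 threshold, so the full £2,662 applies.
Retirement Saver's Credit: £148,100 is at or below the £184,000 threshold, so the full £6,425 applies.
Childcare Subsidy: £148,100 is at or above £147,500, so the credit is £0.
Total: £8,850 + £2,662 + £6,425 + £0 = £17,937.

£17,937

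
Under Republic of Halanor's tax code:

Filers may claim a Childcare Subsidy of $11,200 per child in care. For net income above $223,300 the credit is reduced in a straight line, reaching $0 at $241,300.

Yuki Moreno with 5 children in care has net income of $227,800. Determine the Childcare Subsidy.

Childcare Subsidy: base = 5 × $11,200 = $56,000. $227,800 is $4,500 into a $18,000 phase-out range, leaving 13,500/18,000 of the credit: $56,000 × 13,500/18,000 = $42,000.

$42,000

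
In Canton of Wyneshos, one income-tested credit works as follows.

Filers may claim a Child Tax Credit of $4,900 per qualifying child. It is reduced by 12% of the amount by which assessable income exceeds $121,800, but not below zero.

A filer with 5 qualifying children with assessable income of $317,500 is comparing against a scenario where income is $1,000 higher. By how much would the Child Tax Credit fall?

At $317,500 — base = 5 × $4,900 = $24,500. 12% of the $195,700 excess over $121,800 is $23,484; credit = $24,500 − $23,484 = $1,016.
At $318,500 — base = 5 × $4,900 = $24,500. 12% of the $196,700 excess over $121,800 is $23,604; credit = $24,500 − $23,604 = $896.
Lost: $1,016 − $896 = $120.

$120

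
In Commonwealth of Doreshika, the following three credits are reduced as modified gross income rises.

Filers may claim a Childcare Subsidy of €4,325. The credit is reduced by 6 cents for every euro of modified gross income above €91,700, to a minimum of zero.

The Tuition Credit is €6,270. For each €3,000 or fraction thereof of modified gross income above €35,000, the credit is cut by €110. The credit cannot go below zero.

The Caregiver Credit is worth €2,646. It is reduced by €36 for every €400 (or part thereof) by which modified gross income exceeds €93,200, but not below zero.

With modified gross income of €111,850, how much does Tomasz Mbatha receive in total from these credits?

Childcare Subsidy: 6% of the €20,150 excess over €91,700 is €1,209; credit = €4,325 − €1,209 = €3,116.
Tuition Credit: income exceeds €35,000 by €76,850, which is 26 full-or-partial €3,000 increments; reduction = 26 × €110 = €2,860, leaving €3,410.
Caregiver Credit: income exceeds €93,200 by €18,650, which is 47 full-or-partial €400 increments; reduction = 47 × €36 = €1,692, leaving €954.
Total: €3,116 + €3,410 + €954 = €7,480.

€7,480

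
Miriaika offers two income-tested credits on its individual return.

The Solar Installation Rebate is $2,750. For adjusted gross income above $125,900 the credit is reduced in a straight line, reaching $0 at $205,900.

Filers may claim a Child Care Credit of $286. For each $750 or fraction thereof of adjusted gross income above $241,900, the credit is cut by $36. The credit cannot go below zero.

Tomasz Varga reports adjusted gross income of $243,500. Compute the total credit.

$178

Solar Installation Rebate: $243,500 is at or above $205,900, so the credit is $0.
Child Care Credit: income exceeds $241,900 by $1,600, which is 3 full-or-partial $750 increments; reduction = 3 × $36 = $108, leaving $178.
Total: $0 + $178 = $178.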